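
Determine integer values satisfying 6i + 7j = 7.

Step 1: Check solvability.
gcd(6, 7) = 1
Since 1 divides 7, solutions exist.

Step 2: Apply extended Euclidean algorithm to find gcd.
We find integers such that 6*x0 + 7*y0 = 1

Step 3: Scale the particular solution.
Multiply by 7/1 = 7:
i = -7, j = 7

Step 4: Verify.
6*(-7) + 7*(7) = 7 = 7 ✓

i = -7, j = 7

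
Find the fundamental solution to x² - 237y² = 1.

We seek the smallest positive integers (x, y) with x² - 237y² = 1, i.e., x² = 237y² + 1.
Try successive y values:
y = 1: x² = 237·1² + 1 = 238, not a perfect square
y = 2: x² = 237·2² + 1 = 949, not a perfect square
y = 3: x² = 237·3² + 1 = 2134, not a perfect square
... continuing the search (or via continued fractions) ...
y = 14820: x² = 237·14820² + 1 = 52052878801, x = 228151 ✓

Verify: 228151² - 237·14820² = 52052878801 - 52052878800 = 1 ✓

x = 228151, y = 14820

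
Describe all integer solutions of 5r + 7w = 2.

Step 1: Compute gcd(5, 7) = 1.
Since 1 divides 2, solutions exist.

Step 2: Find a particular solution using extended Euclidean algorithm.
We get r₀ = 6, w₀ = -4.
Check: 5*6 + 7*-4 = 2 = 2 ✓

Step 3: Write the general solution.
r = 6 + (7/1)t = 6 + 7t
w = -4 - (5/1)t = -4 - 5t
for any integer t.

r = 6 + 7t, w = -4 - 5t for integer t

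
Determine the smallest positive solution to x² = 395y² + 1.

We seek the smallest positive integers (x, y) with x² - 395y² = 1, i.e., x² = 395y² + 1.
Try successive y values:
y = 1: x² = 395·1² + 1 = 396, not a perfect square
y = 2: x² = 395·2² + 1 = 1581, not a perfect square
y = 3: x² = 395·3² + 1 = 3556, not a perfect square
... continuing the search (or via continued fractions) ...
y = 8: x² = 395·8² + 1 = 25281, x = 159 ✓

Verify: 159² - 395·8² = 25281 - 25280 = 1 ✓

x = 159, y = 8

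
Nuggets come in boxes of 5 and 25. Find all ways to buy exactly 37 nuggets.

We need non-negative integers (x, y) with 5x + 25y = 37.
For each x in 0..7, check if 37 - 5x is a non-negative multiple of 25.
No x yields an integer y ≥ 0.

No solution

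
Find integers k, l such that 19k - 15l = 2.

Step 1: Check solvability.
gcd(19, 15) = 1
Since 1 divides 2, solutions exist.

Step 2: Apply extended Euclidean algorithm to find gcd.
We find integers such that 19*x0 + 15*y0 = 1

Step 3: Scale the particular solution.
Multiply by 2/1 = 2:
k = 8, l = 10

Step 4: Verify.
19*(8) - 15*(10) = 2 = 2 ✓

k = 8, l = 10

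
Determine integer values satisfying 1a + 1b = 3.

Step 1: Check solvability.
gcd(1, 1) = 1
Since 1 divides 3, solutions exist.

Step 2: Apply extended Euclidean algorithm to find gcd.
We find integers such that 1*x0 + 1*y0 = 1

Step 3: Scale the particular solution.
Multiply by 3/1 = 3:
a = 0, b = 3

Step 4: Verify.
1*(0) + 1*(3) = 3 = 3 ✓

a = 0, b = 3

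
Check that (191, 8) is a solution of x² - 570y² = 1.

Compute x² = 191² = 36481
Compute 570y² = 570·8² = 570·64 = 36480
x² - 570y² = 36481 - 36480 = 1
Since this equals 1, (191, 8) is a solution.

Yes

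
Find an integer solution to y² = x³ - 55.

Try small integer x values and check whether x³ - 55 is a perfect square.
x = 4: x³ - 55 = 4³ - 55 = 64 - 55 = 9
Is 9 a perfect square? 3² = 9 ✓
So (x, y) = (4, 3) is a solution.

x = 4, y = 3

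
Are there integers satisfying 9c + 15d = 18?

Step 1: Compute gcd(9, 15).
gcd(9, 15) = 3

Step 2: Check divisibility.
Does 3 divide 18? 18 = 3 x 6, so yes.

By the theorem on linear Diophantine equations, 9c + 15d = 18 has integer solutions if and only if gcd(9, 15) divides 18. Since 3 | 18, solutions exist.

Yes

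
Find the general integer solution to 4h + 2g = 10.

Step 1: Compute gcd(4, 2) = 2.
Since 2 divides 10, solutions exist.

Step 2: Find a particular solution using extended Euclidean algorithm.
We get h₀ = 0, g₀ = 5.
Check: 4*0 + 2*5 = 10 = 10 ✓

Step 3: Write the general solution.
h = 0 + (2/2)t = 0 + 1t
g = 5 - (4/2)t = 5 - 2t
for any integer t.

h = 0 + 1t, g = 5 - 2t for integer t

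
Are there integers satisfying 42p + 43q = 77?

Step 1: Compute gcd(42, 43).
gcd(42, 43) = 1

Step 2: Check divisibility.
Does 1 divide 77? 77 = 1 x 77, so yes.

By the theorem on linear Diophantine equations, 42p + 43q = 77 has integer solutions if and only if gcd(42, 43) divides 77. Since 1 | 77, solutions exist.

Yes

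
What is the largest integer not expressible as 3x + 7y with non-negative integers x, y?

For two coprime denominations a and b, the Frobenius number (largest value not representable as a non-negative combination) is ab - a - b.
Here gcd(3, 7) = 1, so they are coprime.
F(3, 7) = 3·7 - 3 - 7 = 21 - 10 = 11

11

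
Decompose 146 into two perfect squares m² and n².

We need to find integers m, n > 0 such that m² + n² = 146.
Trying m = 5: n² = 146 - 5² = 146 - 25 = 121
n = 11
Check: 5² + 11² = 25 + 121 = 146 ✓

146 = 5² + 11²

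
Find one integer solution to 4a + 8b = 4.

Step 1: Check solvability.
gcd(4, 8) = 4
Since 4 divides 4, solutions exist.

Step 2: Apply extended Euclidean algorithm to find gcd.
We find integers such that 4*x0 + 8*y0 = 4

Step 3: Scale the particular solution.
Multiply by 4/4 = 1:
a = 1, b = 0

Step 4: Verify.
4*(1) + 8*(0) = 4 = 4 ✓

a = 1, b = 0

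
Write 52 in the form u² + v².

We need to find integers u, v > 0 such that u² + v² = 52.
Trying u = 4: v² = 52 - 4² = 52 - 16 = 36
v = 6
Check: 4² + 6² = 16 + 36 = 52 ✓

52 = 4² + 6²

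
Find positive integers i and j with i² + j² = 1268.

We need to find integers i, j > 0 such that i² + j² = 1268.
Trying i = 22: j² = 1268 - 22² = 1268 - 484 = 784
j = 28
Check: 22² + 28² = 484 + 784 = 1268 ✓

1268 = 22² + 28²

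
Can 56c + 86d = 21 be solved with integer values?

Step 1: Compute gcd(56, 86).
gcd(56, 86) = 2

Step 2: Check divisibility.
Does 2 divide 21? 21 = 2 x 10 + 1, so no.

By the theorem on linear Diophantine equations, 56c + 86d = 21 has integer solutions if and only if gcd(56, 86) divides 21. Since 2 does not divide 21, no solutions exist.

No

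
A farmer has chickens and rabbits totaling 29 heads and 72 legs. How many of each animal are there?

Let c = chickens, r = rabbits.
Heads: c + r = 29
Legs: 2c + 4r = 72
From the first equation, c = 29 - r. Substitute:
2(29 - r) + 4r = 72
58 + 2r = 72
r = (72 - 58)/2 = 7
c = 29 - 7 = 22

Chickens: 22, Rabbits: 7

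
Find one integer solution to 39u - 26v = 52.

Step 1: Check solvability.
gcd(39, 26) = 13
Since 13 divides 52, solutions exist.

Step 2: Apply extended Euclidean algorithm to find gcd.
We find integers such that 39*x0 + 26*y0 = 13

Step 3: Scale the particular solution.
Multiply by 52/13 = 4:
u = 4, v = 4

Step 4: Verify.
39*(4) - 26*(4) = 52 = 52 ✓

u = 4, v = 4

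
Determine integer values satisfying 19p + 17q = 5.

Step 1: Check solvability.
gcd(19, 17) = 1
Since 1 divides 5, solutions exist.

Step 2: Apply extended Euclidean algorithm to find gcd.
We find integers such that 19*x0 + 17*y0 = 1

Step 3: Scale the particular solution.
Multiply by 5/1 = 5:
p = -40, q = 45

Step 4: Verify.
19*(-40) + 17*(45) = 5 = 5 ✓

p = -40, q = 45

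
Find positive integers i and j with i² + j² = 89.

We need to find integers i, j > 0 such that i² + j² = 89.
Trying i = 5: j² = 89 - 5² = 89 - 25 = 64
j = 8
Check: 5² + 8² = 25 + 64 = 89 ✓

89 = 5² + 8²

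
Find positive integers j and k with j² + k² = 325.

We need to find integers j, k > 0 such that j² + k² = 325.
Trying j = 1: k² = 325 - 1² = 325 - 1 = 324
k = 18
Check: 1² + 18² = 1 + 324 = 325 ✓

325 = 1² + 18²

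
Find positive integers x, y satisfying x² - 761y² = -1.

We need x² = 761y² - 1. Try successive y:
y = 1: x² = 761·1² - 1 = 760, not a perfect square
y = 2: x² = 761·2² - 1 = 3043, not a perfect square
y = 3: x² = 761·3² - 1 = 6848, not a perfect square
...
y = 29: x² = 761·29² - 1 = 640000 = 800² ✓
Check: 800² - 761·29² = 640000 - 640001 = -1 ✓

x = 800, y = 29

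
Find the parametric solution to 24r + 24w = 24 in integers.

Step 1: Compute gcd(24, 24) = 24.
Since 24 divides 24, solutions exist.

Step 2: Find a particular solution using extended Euclidean algorithm.
We get r₀ = 0, w₀ = 1.
Check: 24*0 + 24*1 = 24 = 24 ✓

Step 3: Write the general solution.
r = 0 + (24/24)t = 0 + 1t
w = 1 - (24/24)t = 1 - 1t
for any integer t.

r = 0 + 1t, w = 1 - 1t for integer t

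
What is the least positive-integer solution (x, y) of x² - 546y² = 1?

We seek the smallest positive integers (x, y) with x² - 546y² = 1, i.e., x² = 546y² + 1.
Try successive y values:
y = 1: x² = 546·1² + 1 = 547, not a perfect square
y = 2: x² = 546·2² + 1 = 2185, not a perfect square
y = 3: x² = 546·3² + 1 = 4915, not a perfect square
... continuing the search (or via continued fractions) ...
y = 30: x² = 546·30² + 1 = 491401, x = 701 ✓

Verify: 701² - 546·30² = 491401 - 491400 = 1 ✓

x = 701, y = 30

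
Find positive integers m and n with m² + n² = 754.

We need to find integers m, n > 0 such that m² + n² = 754.
Trying m = 5: n² = 754 - 5² = 754 - 25 = 729
n = 27
Check: 5² + 27² = 25 + 729 = 754 ✓

754 = 5² + 27²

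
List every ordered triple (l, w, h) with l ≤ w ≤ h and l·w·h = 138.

Iterate l from 1 to ⌊138^(1/3)⌋. For each l dividing 138, iterate w ≥ l with w dividing 138/l, and set h = 138/(l·w).
Triples found (5): (1×1×138), (1×2×69), (1×3×46), (1×6×23), (2×3×23)

(1×1×138), (1×2×69), (1×3×46), (1×6×23), (2×3×23)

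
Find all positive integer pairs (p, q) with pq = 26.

The positive divisors of 26 are: 1, 2, 13, 26.
Each divisor d gives the pair (d, 26/d):
(1, 26), (2, 13), (13, 2), (26, 1)

(1, 26), (2, 13), (13, 2), (26, 1)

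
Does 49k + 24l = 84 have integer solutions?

Step 1: Compute gcd(49, 24).
gcd(49, 24) = 1

Step 2: Check divisibility.
Does 1 divide 84? 84 = 1 x 84, so yes.

By the theorem on linear Diophantine equations, 49k + 24l = 84 has integer solutions if and only if gcd(49, 24) divides 84. Since 1 | 84, solutions exist.

Yes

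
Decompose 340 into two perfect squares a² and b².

We need to find integers a, b > 0 such that a² + b² = 340.
Trying a = 4: b² = 340 - 4² = 340 - 16 = 324
b = 18
Check: 4² + 18² = 16 + 324 = 340 ✓

340 = 4² + 18²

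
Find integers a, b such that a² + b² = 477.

We need to find integers a, b > 0 such that a² + b² = 477.
Trying a = 6: b² = 477 - 6² = 477 - 36 = 441
b = 21
Check: 6² + 21² = 36 + 441 = 477 ✓

477 = 6² + 21²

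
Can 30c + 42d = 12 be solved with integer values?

Step 1: Compute gcd(30, 42).
gcd(30, 42) = 6

Step 2: Check divisibility.
Does 6 divide 12? 12 = 6 x 2, so yes.

By the theorem on linear Diophantine equations, 30c + 42d = 12 has integer solutions if and only if gcd(30, 42) divides 12. Since 6 | 12, solutions exist.

Yes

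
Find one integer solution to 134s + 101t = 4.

Step 1: Check solvability.
gcd(134, 101) = 1
Since 1 divides 4, solutions exist.

Step 2: Apply extended Euclidean algorithm to find gcd.
We find integers such that 134*x0 + 101*y0 = 1

Step 3: Scale the particular solution.
Multiply by 4/1 = 4:
s = 196, t = -260

Step 4: Verify.
134*(196) + 101*(-260) = 4 = 4 ✓

s = 196, t = -260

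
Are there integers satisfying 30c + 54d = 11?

Step 1: Compute gcd(30, 54).
gcd(30, 54) = 6

Step 2: Check divisibility.
Does 6 divide 11? 11 = 6 x 1 + 5, so no.

By the theorem on linear Diophantine equations, 30c + 54d = 11 has integer solutions if and only if gcd(30, 54) divides 11. Since 6 does not divide 11, no solutions exist.

No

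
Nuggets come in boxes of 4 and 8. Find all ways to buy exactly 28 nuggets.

We need non-negative integers (x, y) with 4x + 8y = 28.
For each x in 0..7, check if 28 - 4x is a non-negative multiple of 8.
x = 1: 8y = 24, y = 3 ✓
x = 3: 8y = 16, y = 2 ✓
x = 5: 8y = 8, y = 1 ✓
x = 7: 8y = 0, y = 0 ✓

(1 boxes of 4, 3 boxes of 8), (3 boxes of 4, 2 boxes of 8), (5 boxes of 4, 1 boxes of 8), (7 boxes of 4, 0 boxes of 8)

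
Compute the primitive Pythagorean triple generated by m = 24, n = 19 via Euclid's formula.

a = m² - n² = 24² - 19² = 576 - 361 = 215
b = 2mn = 2·24·19 = 912
c = m² + n² = 576 + 361 = 937
Verify: 215² + 912² = 46225 + 831744 = 877969 = 937² ✓

(215, 912, 937)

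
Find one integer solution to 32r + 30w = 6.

Step 1: Check solvability.
gcd(32, 30) = 2
Since 2 divides 6, solutions exist.

Step 2: Apply extended Euclidean algorithm to find gcd.
We find integers such that 32*x0 + 30*y0 = 2

Step 3: Scale the particular solution.
Multiply by 6/2 = 3:
r = 3, w = -3

Step 4: Verify.
32*(3) + 30*(-3) = 6 = 6 ✓

r = 3, w = -3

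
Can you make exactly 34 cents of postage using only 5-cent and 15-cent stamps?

We need non-negative x, y with 5x + 15y = 34.
gcd(5, 15) = 5, and 5 does not divide 34.
No integer solutions exist, so certainly no non-negative ones.

No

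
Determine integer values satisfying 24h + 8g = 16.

Step 1: Check solvability.
gcd(24, 8) = 8
Since 8 divides 16, solutions exist.

Step 2: Apply extended Euclidean algorithm to find gcd.
We find integers such that 24*x0 + 8*y0 = 8

Step 3: Scale the particular solution.
Multiply by 16/8 = 2:
h = 0, g = 2

Step 4: Verify.
24*(0) + 8*(2) = 16 = 16 ✓

h = 0, g = 2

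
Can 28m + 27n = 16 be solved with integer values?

Step 1: Compute gcd(28, 27).
gcd(28, 27) = 1

Step 2: Check divisibility.
Does 1 divide 16? 16 = 1 x 16, so yes.

By the theorem on linear Diophantine equations, 28m + 27n = 16 has integer solutions if and only if gcd(28, 27) divides 16. Since 1 | 16, solutions exist.

Yes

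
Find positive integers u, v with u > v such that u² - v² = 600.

Factor: u² - v² = (u+v)(u-v) = 600.
We need two factors of 600 with the same parity.
Use u+v = 300 and u-v = 2 (product 300·2 = 600).
Adding: 2u = 302, so u = 151.
Subtracting: 2v = 298, so v = 149.
Check: 151² - 149² = 22801 - 22201 = 600 ✓

u = 151, v = 149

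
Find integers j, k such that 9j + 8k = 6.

Step 1: Check solvability.
gcd(9, 8) = 1
Since 1 divides 6, solutions exist.

Step 2: Apply extended Euclidean algorithm to find gcd.
We find integers such that 9*x0 + 8*y0 = 1

Step 3: Scale the particular solution.
Multiply by 6/1 = 6:
j = 6, k = -6

Step 4: Verify.
9*(6) + 8*(-6) = 6 = 6 ✓

j = 6, k = -6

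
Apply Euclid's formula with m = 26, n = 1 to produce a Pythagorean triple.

a = m² - n² = 26² - 1² = 676 - 1 = 675
b = 2mn = 2·26·1 = 52
c = m² + n² = 676 + 1 = 677
Verify: 675² + 52² = 455625 + 2704 = 458329 = 677² ✓

(675, 52, 677)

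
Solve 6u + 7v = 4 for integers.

Step 1: Check solvability.
gcd(6, 7) = 1
Since 1 divides 4, solutions exist.

Step 2: Apply extended Euclidean algorithm to find gcd.
We find integers such that 6*x0 + 7*y0 = 1

Step 3: Scale the particular solution.
Multiply by 4/1 = 4:
u = -4, v = 4

Step 4: Verify.
6*(-4) + 7*(4) = 4 = 4 ✓

u = -4, v = 4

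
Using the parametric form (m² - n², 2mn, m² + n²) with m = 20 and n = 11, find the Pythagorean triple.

a = m² - n² = 400 - 121 = 279
b = 2mn = 2·20·11 = 440
c = m² + n² = 400 + 121 = 521
Verify: 279² + 440² = 77841 + 193600 = 271441 = 521² ✓

(279, 440, 521)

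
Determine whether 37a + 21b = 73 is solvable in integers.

Step 1: Compute gcd(37, 21).
gcd(37, 21) = 1

Step 2: Check divisibility.
Does 1 divide 73? 73 = 1 x 73, so yes.

By the theorem on linear Diophantine equations, 37a + 21b = 73 has integer solutions if and only if gcd(37, 21) divides 73. Since 1 | 73, solutions exist.

Yes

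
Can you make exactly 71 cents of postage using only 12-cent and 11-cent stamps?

We need non-negative x, y with 12x + 11y = 71.
gcd(12, 11) = 1 divides 71, so integer solutions exist.
Search for a non-negative one: x = 5 gives 11y = 71 - 60 = 11, so y = 1.
Check: 12·5 + 11·1 = 71 ✓

Yes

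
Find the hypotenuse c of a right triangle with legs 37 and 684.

c² = a² + b² = 37² + 684² = 1369 + 467856 = 469225
c = 685

685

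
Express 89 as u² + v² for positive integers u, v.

We need to find integers u, v > 0 such that u² + v² = 89.
Trying u = 5: v² = 89 - 5² = 89 - 25 = 64
v = 8
Check: 5² + 8² = 25 + 64 = 89 ✓

89 = 5² + 8²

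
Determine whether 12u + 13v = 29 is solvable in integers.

Step 1: Compute gcd(12, 13).
gcd(12, 13) = 1

Step 2: Check divisibility.
Does 1 divide 29? 29 = 1 x 29, so yes.

By the theorem on linear Diophantine equations, 12u + 13v = 29 has integer solutions if and only if gcd(12, 13) divides 29. Since 1 | 29, solutions exist.

Yes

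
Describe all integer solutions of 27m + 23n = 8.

Step 1: Compute gcd(27, 23) = 1.
Since 1 divides 8, solutions exist.

Step 2: Find a particular solution using extended Euclidean algorithm.
We get m₀ = 48, n₀ = -56.
Check: 27*48 + 23*-56 = 8 = 8 ✓

Step 3: Write the general solution.
m = 48 + (23/1)t = 48 + 23t
n = -56 - (27/1)t = -56 - 27t
for any integer t.

m = 48 + 23t, n = -56 - 27t for integer t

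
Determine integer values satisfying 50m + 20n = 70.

Step 1: Check solvability.
gcd(50, 20) = 10
Since 10 divides 70, solutions exist.

Step 2: Apply extended Euclidean algorithm to find gcd.
We find integers such that 50*x0 + 20*y0 = 10

Step 3: Scale the particular solution.
Multiply by 70/10 = 7:
m = 7, n = -14

Step 4: Verify.
50*(7) + 20*(-14) = 70 = 70 ✓

m = 7, n = -14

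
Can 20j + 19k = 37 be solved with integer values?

Step 1: Compute gcd(20, 19).
gcd(20, 19) = 1

Step 2: Check divisibility.
Does 1 divide 37? 37 = 1 x 37, so yes.

By the theorem on linear Diophantine equations, 20j + 19k = 37 has integer solutions if and only if gcd(20, 19) divides 37. Since 1 | 37, solutions exist.

Yes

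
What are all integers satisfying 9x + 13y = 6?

Step 1: Compute gcd(9, 13) = 1.
Since 1 divides 6, solutions exist.

Step 2: Find a particular solution using extended Euclidean algorithm.
We get x₀ = 18, y₀ = -12.
Check: 9*18 + 13*-12 = 6 = 6 ✓

Step 3: Write the general solution.
x = 18 + (13/1)t = 18 + 13t
y = -12 - (9/1)t = -12 - 9t
for any integer t.

x = 18 + 13t, y = -12 - 9t for integer t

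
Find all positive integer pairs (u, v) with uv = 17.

The positive divisors of 17 are: 1, 17.
Each divisor d gives the pair (d, 17/d):
(1, 17), (17, 1)

(1, 17), (17, 1)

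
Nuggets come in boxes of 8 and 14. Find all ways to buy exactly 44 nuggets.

We need non-negative integers (x, y) with 8x + 14y = 44.
For each x in 0..5, check if 44 - 8x is a non-negative multiple of 14.
x = 2: 14y = 28, y = 2 ✓

(2 boxes of 8, 2 boxes of 14)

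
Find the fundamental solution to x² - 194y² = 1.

We seek the smallest positive integers (x, y) with x² - 194y² = 1, i.e., x² = 194y² + 1.
Try successive y values:
y = 1: x² = 194·1² + 1 = 195, not a perfect square
y = 2: x² = 194·2² + 1 = 777, not a perfect square
y = 3: x² = 194·3² + 1 = 1747, not a perfect square
... continuing the search (or via continued fractions) ...
y = 14: x² = 194·14² + 1 = 38025, x = 195 ✓

Verify: 195² - 194·14² = 38025 - 38024 = 1 ✓

x = 195, y = 14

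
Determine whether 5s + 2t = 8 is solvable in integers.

Step 1: Compute gcd(5, 2).
gcd(5, 2) = 1

Step 2: Check divisibility.
Does 1 divide 8? 8 = 1 x 8, so yes.

By the theorem on linear Diophantine equations, 5s + 2t = 8 has integer solutions if and only if gcd(5, 2) divides 8. Since 1 | 8, solutions exist.

Yes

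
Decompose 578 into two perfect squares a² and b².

We need to find integers a, b > 0 such that a² + b² = 578.
Trying a = 7: b² = 578 - 7² = 578 - 49 = 529
b = 23
Check: 7² + 23² = 49 + 529 = 578 ✓

578 = 7² + 23²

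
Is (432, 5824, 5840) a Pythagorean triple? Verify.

Compute a² + b² = 432² + 5824² = 186624 + 33918976 = 34105600
Compute c² = 5840² = 34105600
Since 34105600 = 34105600, confirmed.

Yes, it is a Pythagorean triple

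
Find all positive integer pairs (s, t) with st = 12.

The positive divisors of 12 are: 1, 2, 3, 4, 6, 12.
Each divisor d gives the pair (d, 12/d):
(1, 12), (2, 6), (3, 4), (4, 3), (6, 2), (12, 1)

(1, 12), (2, 6), (3, 4), (4, 3), (6, 2), (12, 1)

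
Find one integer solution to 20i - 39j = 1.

Step 1: Check solvability.
gcd(20, 39) = 1
Since 1 divides 1, solutions exist.

Step 2: Apply extended Euclidean algorithm to find gcd.
We find integers such that 20*x0 + 39*y0 = 1

Step 3: Scale the particular solution.
Multiply by 1/1 = 1:
i = 2, j = 1

Step 4: Verify.
20*(2) - 39*(1) = 1 = 1 ✓

i = 2, j = 1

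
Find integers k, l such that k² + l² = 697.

We need to find integers k, l > 0 such that k² + l² = 697.
Trying k = 11: l² = 697 - 11² = 697 - 121 = 576
l = 24
Check: 11² + 24² = 121 + 576 = 697 ✓

697 = 11² + 24²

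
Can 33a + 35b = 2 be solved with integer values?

Step 1: Compute gcd(33, 35).
gcd(33, 35) = 1

Step 2: Check divisibility.
Does 1 divide 2? 2 = 1 x 2, so yes.

By the theorem on linear Diophantine equations, 33a + 35b = 2 has integer solutions if and only if gcd(33, 35) divides 2. Since 1 | 2, solutions exist.

Yes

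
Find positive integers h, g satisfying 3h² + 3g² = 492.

Try small values of h and check whether (492 - 3h²)/3 is a perfect square.
h = 8: 3·8² = 192, so 3g² = 492 - 192 = 300, giving g² = 100, g = 10.
Check: 3·8² + 3·10² = 192 + 300 = 492 ✓

h = 8, g = 10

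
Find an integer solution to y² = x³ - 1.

Try small integer x values and check whether x³ - 1 is a perfect square.
x = 1: x³ - 1 = 1³ - 1 = 1 - 1 = 0
Is 0 a perfect square? 0² = 0 ✓
So (x, y) = (1, 0) is a solution.

x = 1, y = 0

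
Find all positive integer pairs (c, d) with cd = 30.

The positive divisors of 30 are: 1, 2, 3, 5, 6, 10, 15, 30.
Each divisor d gives the pair (d, 30/d):
(1, 30), (2, 15), (3, 10), (5, 6), (6, 5), (10, 3), (15, 2), (30, 1)

(1, 30), (2, 15), (3, 10), (5, 6), (6, 5), (10, 3), (15, 2), (30, 1)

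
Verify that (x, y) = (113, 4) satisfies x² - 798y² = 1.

Compute x² = 113² = 12769
Compute 798y² = 798·4² = 798·16 = 12768
x² - 798y² = 12769 - 12768 = 1
Since this equals 1, (113, 4) is a solution.

Yes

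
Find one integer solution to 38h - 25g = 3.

Step 1: Check solvability.
gcd(38, 25) = 1
Since 1 divides 3, solutions exist.

Step 2: Apply extended Euclidean algorithm to find gcd.
We find integers such that 38*x0 + 25*y0 = 1

Step 3: Scale the particular solution.
Multiply by 3/1 = 3:
h = 6, g = 9

Step 4: Verify.
38*(6) - 25*(9) = 3 = 3 ✓

h = 6, g = 9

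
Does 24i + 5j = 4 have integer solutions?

Step 1: Compute gcd(24, 5).
gcd(24, 5) = 1

Step 2: Check divisibility.
Does 1 divide 4? 4 = 1 x 4, so yes.

By the theorem on linear Diophantine equations, 24i + 5j = 4 has integer solutions if and only if gcd(24, 5) divides 4. Since 1 | 4, solutions exist.

Yes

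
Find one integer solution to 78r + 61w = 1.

Step 1: Check solvability.
gcd(78, 61) = 1
Since 1 divides 1, solutions exist.

Step 2: Apply extended Euclidean algorithm to find gcd.
We find integers such that 78*x0 + 61*y0 = 1

Step 3: Scale the particular solution.
Multiply by 1/1 = 1:
r = 18, w = -23

Step 4: Verify.
78*(18) + 61*(-23) = 1 = 1 ✓

r = 18, w = -23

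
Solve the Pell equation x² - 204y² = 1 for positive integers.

We seek the smallest positive integers (x, y) with x² - 204y² = 1, i.e., x² = 204y² + 1.
Try successive y values:
y = 1: x² = 204·1² + 1 = 205, not a perfect square
y = 2: x² = 204·2² + 1 = 817, not a perfect square
y = 3: x² = 204·3² + 1 = 1837, not a perfect square
... continuing the search (or via continued fractions) ...
y = 350: x² = 204·350² + 1 = 24990001, x = 4999 ✓

Verify: 4999² - 204·350² = 24990001 - 24990000 = 1 ✓

x = 4999, y = 350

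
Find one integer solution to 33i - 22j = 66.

Step 1: Check solvability.
gcd(33, 22) = 11
Since 11 divides 66, solutions exist.

Step 2: Apply extended Euclidean algorithm to find gcd.
We find integers such that 33*x0 + 22*y0 = 11

Step 3: Scale the particular solution.
Multiply by 66/11 = 6:
i = 6, j = 6

Step 4: Verify.
33*(6) - 22*(6) = 66 = 66 ✓

i = 6, j = 6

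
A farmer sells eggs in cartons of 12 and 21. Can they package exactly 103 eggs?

We need non-negative a, b with 12a + 21b = 103.
gcd(12, 21) = 3, and 3 does not divide 103.
No integer solutions exist.

No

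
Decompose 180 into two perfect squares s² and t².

We need to find integers s, t > 0 such that s² + t² = 180.
Trying s = 6: t² = 180 - 6² = 180 - 36 = 144
t = 12
Check: 6² + 12² = 36 + 144 = 180 ✓

180 = 6² + 12²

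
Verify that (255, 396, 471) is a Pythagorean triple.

Compute a² + b² = 255² + 396² = 65025 + 156816 = 221841
Compute c² = 471² = 221841
Since 221841 = 221841, confirmed.

Yes, it is a Pythagorean triple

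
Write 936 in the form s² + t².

We need to find integers s, t > 0 such that s² + t² = 936.
Trying s = 6: t² = 936 - 6² = 936 - 36 = 900
t = 30
Check: 6² + 30² = 36 + 900 = 936 ✓

936 = 6² + 30²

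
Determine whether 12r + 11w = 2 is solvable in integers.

Step 1: Compute gcd(12, 11).
gcd(12, 11) = 1

Step 2: Check divisibility.
Does 1 divide 2? 2 = 1 x 2, so yes.

By the theorem on linear Diophantine equations, 12r + 11w = 2 has integer solutions if and only if gcd(12, 11) divides 2. Since 1 | 2, solutions exist.

Yes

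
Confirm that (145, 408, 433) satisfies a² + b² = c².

Compute a² + b² = 145² + 408² = 21025 + 166464 = 187489
Compute c² = 433² = 187489
Since 187489 = 187489, confirmed.

Yes, it is a Pythagorean triple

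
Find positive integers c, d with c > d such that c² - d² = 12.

Factor: c² - d² = (c+d)(c-d) = 12.
We need two factors of 12 with the same parity.
Use c+d = 6 and c-d = 2 (product 6·2 = 12).
Adding: 2c = 8, so c = 4.
Subtracting: 2d = 4, so d = 2.
Check: 4² - 2² = 16 - 4 = 12 ✓

c = 4, d = 2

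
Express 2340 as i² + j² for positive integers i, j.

We need to find integers i, j > 0 such that i² + j² = 2340.
Trying i = 6: j² = 2340 - 6² = 2340 - 36 = 2304
j = 48
Check: 6² + 48² = 36 + 2304 = 2340 ✓

2340 = 6² + 48²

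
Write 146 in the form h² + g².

We need to find integers h, g > 0 such that h² + g² = 146.
Trying h = 5: g² = 146 - 5² = 146 - 25 = 121
g = 11
Check: 5² + 11² = 25 + 121 = 146 ✓

146 = 5² + 11²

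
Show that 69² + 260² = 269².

Compute a² + b²:
69² + 260² = 4761 + 67600 = 72361
Compute c²:
269² = 72361
Since 72361 = 72361, it is a Pythagorean triple.

Yes, it is a Pythagorean triple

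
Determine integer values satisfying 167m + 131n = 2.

Step 1: Check solvability.
gcd(167, 131) = 1
Since 1 divides 2, solutions exist.

Step 2: Apply extended Euclidean algorithm to find gcd.
We find integers such that 167*x0 + 131*y0 = 1

Step 3: Scale the particular solution.
Multiply by 2/1 = 2:
m = -80, n = 102

Step 4: Verify.
167*(-80) + 131*(102) = 2 = 2 ✓

m = -80, n = 102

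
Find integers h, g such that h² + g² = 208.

We need to find integers h, g > 0 such that h² + g² = 208.
Trying h = 8: g² = 208 - 8² = 208 - 64 = 144
g = 12
Check: 8² + 12² = 64 + 144 = 208 ✓

208 = 8² + 12²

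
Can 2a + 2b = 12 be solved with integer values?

Step 1: Compute gcd(2, 2).
gcd(2, 2) = 2

Step 2: Check divisibility.
Does 2 divide 12? 12 = 2 x 6, so yes.

By the theorem on linear Diophantine equations, 2a + 2b = 12 has integer solutions if and only if gcd(2, 2) divides 12. Since 2 | 12, solutions exist.

Yes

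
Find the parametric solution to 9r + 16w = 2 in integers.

Step 1: Compute gcd(9, 16) = 1.
Since 1 divides 2, solutions exist.

Step 2: Find a particular solution using extended Euclidean algorithm.
We get r₀ = -14, w₀ = 8.
Check: 9*-14 + 16*8 = 2 = 2 ✓

Step 3: Write the general solution.
r = -14 + (16/1)t = -14 + 16t
w = 8 - (9/1)t = 8 - 9t
for any integer t.

r = -14 + 16t, w = 8 - 9t for integer t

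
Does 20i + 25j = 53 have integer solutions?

Step 1: Compute gcd(20, 25).
gcd(20, 25) = 5

Step 2: Check divisibility.
Does 5 divide 53? 53 = 5 x 10 + 3, so no.

By the theorem on linear Diophantine equations, 20i + 25j = 53 has integer solutions if and only if gcd(20, 25) divides 53. Since 5 does not divide 53, no solutions exist.

No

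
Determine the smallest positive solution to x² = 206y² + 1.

We seek the smallest positive integers (x, y) with x² - 206y² = 1, i.e., x² = 206y² + 1.
Try successive y values:
y = 1: x² = 206·1² + 1 = 207, not a perfect square
y = 2: x² = 206·2² + 1 = 825, not a perfect square
y = 3: x² = 206·3² + 1 = 1855, not a perfect square
... continuing the search (or via continued fractions) ...
y = 4148: x² = 206·4148² + 1 = 3544416225, x = 59535 ✓

Verify: 59535² - 206·4148² = 3544416225 - 3544416224 = 1 ✓

x = 59535, y = 4148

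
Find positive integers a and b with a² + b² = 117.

We need to find integers a, b > 0 such that a² + b² = 117.
Trying a = 6: b² = 117 - 6² = 117 - 36 = 81
b = 9
Check: 6² + 9² = 36 + 81 = 117 ✓

117 = 6² + 9²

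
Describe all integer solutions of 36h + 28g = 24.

Step 1: Compute gcd(36, 28) = 4.
Since 4 divides 24, solutions exist.

Step 2: Find a particular solution using extended Euclidean algorithm.
We get h₀ = -18, g₀ = 24.
Check: 36*-18 + 28*24 = 24 = 24 ✓

Step 3: Write the general solution.
h = -18 + (28/4)t = -18 + 7t
g = 24 - (36/4)t = 24 - 9t
for any integer t.

h = -18 + 7t, g = 24 - 9t for integer t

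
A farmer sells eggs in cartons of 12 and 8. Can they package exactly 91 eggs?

We need non-negative a, b with 12a + 8b = 91.
gcd(12, 8) = 4, and 4 does not divide 91.
No integer solutions exist.

No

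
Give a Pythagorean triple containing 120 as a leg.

We need the other leg and hypotenuse such that 120² + x² = c².
Take x = 209, c = 241: 120² + 209² = 14400 + 43681 = 58081 = 241² ✓
Triple: (209, 120, 241)

(209, 120, 241)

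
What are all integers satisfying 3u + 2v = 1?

Step 1: Compute gcd(3, 2) = 1.
Since 1 divides 1, solutions exist.

Step 2: Find a particular solution using extended Euclidean algorithm.
We get u₀ = 1, v₀ = -1.
Check: 3*1 + 2*-1 = 1 = 1 ✓

Step 3: Write the general solution.
u = 1 + (2/1)t = 1 + 2t
v = -1 - (3/1)t = -1 - 3t
for any integer t.

u = 1 + 2t, v = -1 - 3t for integer t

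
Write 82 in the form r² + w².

We need to find integers r, w > 0 such that r² + w² = 82.
Trying r = 1: w² = 82 - 1² = 82 - 1 = 81
w = 9
Check: 1² + 9² = 1 + 81 = 82 ✓

82 = 1² + 9²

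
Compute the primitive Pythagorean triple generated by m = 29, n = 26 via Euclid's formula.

a = m² - n² = 29² - 26² = 841 - 676 = 165
b = 2mn = 2·29·26 = 1508
c = m² + n² = 841 + 676 = 1517
Verify: 165² + 1508² = 27225 + 2274064 = 2301289 = 1517² ✓

(165, 1508, 1517)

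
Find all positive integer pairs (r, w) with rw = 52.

The positive divisors of 52 are: 1, 2, 4, 13, 26, 52.
Each divisor d gives the pair (d, 52/d):
(1, 52), (2, 26), (4, 13), (13, 4), (26, 2), (52, 1)

(1, 52), (2, 26), (4, 13), (13, 4), (26, 2), (52, 1)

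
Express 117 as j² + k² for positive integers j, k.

We need to find integers j, k > 0 such that j² + k² = 117.
Trying j = 6: k² = 117 - 6² = 117 - 36 = 81
k = 9
Check: 6² + 9² = 36 + 81 = 117 ✓

117 = 6² + 9²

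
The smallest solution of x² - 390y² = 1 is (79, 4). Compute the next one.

Solutions to x² - Dy² = 1 are generated by powers of (x₀ + y₀√D).
The next solution satisfies x₁ + y₁√390 = (x₀ + y₀√390)², giving:
x₁ = x₀² + 390y₀² = 79² + 390·4² = 6241 + 6240 = 12481
y₁ = 2x₀y₀ = 2·79·4 = 632

Verify: 12481² - 390·632² = 155775361 - 155775360 = 1 ✓

x = 12481, y = 632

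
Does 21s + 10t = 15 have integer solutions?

Step 1: Compute gcd(21, 10).
gcd(21, 10) = 1

Step 2: Check divisibility.
Does 1 divide 15? 15 = 1 x 15, so yes.

By the theorem on linear Diophantine equations, 21s + 10t = 15 has integer solutions if and only if gcd(21, 10) divides 15. Since 1 | 15, solutions exist.

Yes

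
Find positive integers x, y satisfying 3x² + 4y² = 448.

Try small values of x and check whether (448 - 3x²)/4 is a perfect square.
x = 4: 3·4² = 48, so 4y² = 448 - 48 = 400, giving y² = 100, y = 10.
Check: 3·4² + 4·10² = 48 + 400 = 448 ✓

x = 4, y = 10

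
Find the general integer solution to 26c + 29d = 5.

Step 1: Compute gcd(26, 29) = 1.
Since 1 divides 5, solutions exist.

Step 2: Find a particular solution using extended Euclidean algorithm.
We get c₀ = -50, d₀ = 45.
Check: 26*-50 + 29*45 = 5 = 5 ✓

Step 3: Write the general solution.
c = -50 + (29/1)t = -50 + 29t
d = 45 - (26/1)t = 45 - 26t
for any integer t.

c = -50 + 29t, d = 45 - 26t for integer t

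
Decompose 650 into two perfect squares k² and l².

We need to find integers k, l > 0 such that k² + l² = 650.
Trying k = 5: l² = 650 - 5² = 650 - 25 = 625
l = 25
Check: 5² + 25² = 25 + 625 = 650 ✓

650 = 5² + 25²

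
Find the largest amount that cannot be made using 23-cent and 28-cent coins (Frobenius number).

For two coprime denominations a and b, the Frobenius number (largest value not representable as a non-negative combination) is ab - a - b.
Here gcd(23, 28) = 1, so they are coprime.
F(23, 28) = 23·28 - 23 - 28 = 644 - 51 = 593

593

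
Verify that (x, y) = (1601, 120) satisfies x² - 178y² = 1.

Compute x² = 1601² = 2563201
Compute 178y² = 178·120² = 178·14400 = 2563200
x² - 178y² = 2563201 - 2563200 = 1
Since this equals 1, (1601, 120) is a solution.

Yes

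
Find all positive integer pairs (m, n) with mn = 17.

The positive divisors of 17 are: 1, 17.
Each divisor d gives the pair (d, 17/d):
(1, 17), (17, 1)

(1, 17), (17, 1)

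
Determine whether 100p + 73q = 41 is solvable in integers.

Step 1: Compute gcd(100, 73).
gcd(100, 73) = 1

Step 2: Check divisibility.
Does 1 divide 41? 41 = 1 x 41, so yes.

By the theorem on linear Diophantine equations, 100p + 73q = 41 has integer solutions if and only if gcd(100, 73) divides 41. Since 1 | 41, solutions exist.

Yes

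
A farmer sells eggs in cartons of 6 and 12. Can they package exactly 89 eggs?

We need non-negative a, b with 6a + 12b = 89.
gcd(6, 12) = 6, and 6 does not divide 89.
No integer solutions exist.

No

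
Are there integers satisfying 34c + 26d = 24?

Step 1: Compute gcd(34, 26).
gcd(34, 26) = 2

Step 2: Check divisibility.
Does 2 divide 24? 24 = 2 x 12, so yes.

By the theorem on linear Diophantine equations, 34c + 26d = 24 has integer solutions if and only if gcd(34, 26) divides 24. Since 2 | 24, solutions exist.

Yes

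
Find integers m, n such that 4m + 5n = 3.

Step 1: Check solvability.
gcd(4, 5) = 1
Since 1 divides 3, solutions exist.

Step 2: Apply extended Euclidean algorithm to find gcd.
We find integers such that 4*x0 + 5*y0 = 1

Step 3: Scale the particular solution.
Multiply by 3/1 = 3:
m = -3, n = 3

Step 4: Verify.
4*(-3) + 5*(3) = 3 = 3 ✓

m = -3, n = 3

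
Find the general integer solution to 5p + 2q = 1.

Step 1: Compute gcd(5, 2) = 1.
Since 1 divides 1, solutions exist.

Step 2: Find a particular solution using extended Euclidean algorithm.
We get p₀ = 1, q₀ = -2.
Check: 5*1 + 2*-2 = 1 = 1 ✓

Step 3: Write the general solution.
p = 1 + (2/1)t = 1 + 2t
q = -2 - (5/1)t = -2 - 5t
for any integer t.

p = 1 + 2t, q = -2 - 5t for integer t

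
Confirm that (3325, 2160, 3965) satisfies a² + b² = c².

Compute a² + b² = 3325² + 2160² = 11055625 + 4665600 = 15721225
Compute c² = 3965² = 15721225
Since 15721225 = 15721225, confirmed.

Yes, it is a Pythagorean triple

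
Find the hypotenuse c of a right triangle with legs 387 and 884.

c² = a² + b² = 387² + 884² = 149769 + 781456 = 931225
c = sqrt(931225) = 965

965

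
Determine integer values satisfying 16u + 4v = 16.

Step 1: Check solvability.
gcd(16, 4) = 4
Since 4 divides 16, solutions exist.

Step 2: Apply extended Euclidean algorithm to find gcd.
We find integers such that 16*x0 + 4*y0 = 4

Step 3: Scale the particular solution.
Multiply by 16/4 = 4:
u = 0, v = 4

Step 4: Verify.
16*(0) + 4*(4) = 16 = 16 ✓

u = 0, v = 4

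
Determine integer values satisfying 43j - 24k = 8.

Step 1: Check solvability.
gcd(43, 24) = 1
Since 1 divides 8, solutions exist.

Step 2: Apply extended Euclidean algorithm to find gcd.
We find integers such that 43*x0 + 24*y0 = 1

Step 3: Scale the particular solution.
Multiply by 8/1 = 8:
j = -40, k = -72

Step 4: Verify.
43*(-40) - 24*(-72) = 8 = 8 ✓

j = -40, k = -72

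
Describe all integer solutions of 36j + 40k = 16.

Step 1: Compute gcd(36, 40) = 4.
Since 4 divides 16, solutions exist.

Step 2: Find a particular solution using extended Euclidean algorithm.
We get j₀ = -4, k₀ = 4.
Check: 36*-4 + 40*4 = 16 = 16 ✓

Step 3: Write the general solution.
j = -4 + (40/4)t = -4 + 10t
k = 4 - (36/4)t = 4 - 9t
for any integer t.

j = -4 + 10t, k = 4 - 9t for integer t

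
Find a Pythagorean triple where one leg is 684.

We need the other leg and hypotenuse such that 684² + x² = c².
Take x = 37, c = 685: 684² + 37² = 467856 + 1369 = 469225 = 685² ✓
Triple: (37, 684, 685)

(37, 684, 685)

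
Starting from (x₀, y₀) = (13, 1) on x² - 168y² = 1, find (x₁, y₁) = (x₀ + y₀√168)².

Solutions to x² - Dy² = 1 are generated by powers of (x₀ + y₀√D).
The next solution satisfies x₁ + y₁√168 = (x₀ + y₀√168)², giving:
x₁ = x₀² + 168y₀² = 13² + 168·1² = 169 + 168 = 337
y₁ = 2x₀y₀ = 2·13·1 = 26

Verify: 337² - 168·26² = 113569 - 113568 = 1 ✓

x = 337, y = 26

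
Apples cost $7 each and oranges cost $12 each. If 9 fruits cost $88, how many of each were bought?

Let a = apples, o = oranges.
a + o = 9
7a + 12o = 88
Substitute o = 9 - a:
7a + 12(9 - a) = 88
(7 - 12)a = 88 - 108
-5a = -20
a = 4, o = 9 - 4 = 5

Apples: 4, Oranges: 5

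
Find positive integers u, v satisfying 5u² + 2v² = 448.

Try small values of u and check whether (448 - 5u²)/2 is a perfect square.
u = 8: 5·8² = 320, so 2v² = 448 - 320 = 128, giving v² = 64, v = 8.
Check: 5·8² + 2·8² = 320 + 128 = 448 ✓

u = 8, v = 8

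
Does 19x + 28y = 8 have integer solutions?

Step 1: Compute gcd(19, 28).
gcd(19, 28) = 1

Step 2: Check divisibility.
Does 1 divide 8? 8 = 1 x 8, so yes.

By the theorem on linear Diophantine equations, 19x + 28y = 8 has integer solutions if and only if gcd(19, 28) divides 8. Since 1 | 8, solutions exist.

Yes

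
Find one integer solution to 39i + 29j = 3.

Step 1: Check solvability.
gcd(39, 29) = 1
Since 1 divides 3, solutions exist.

Step 2: Apply extended Euclidean algorithm to find gcd.
We find integers such that 39*x0 + 29*y0 = 1

Step 3: Scale the particular solution.
Multiply by 3/1 = 3:
i = 9, j = -12

Step 4: Verify.
39*(9) + 29*(-12) = 3 = 3 ✓

i = 9, j = -12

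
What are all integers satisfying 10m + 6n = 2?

Step 1: Compute gcd(10, 6) = 2.
Since 2 divides 2, solutions exist.

Step 2: Find a particular solution using extended Euclidean algorithm.
We get m₀ = -1, n₀ = 2.
Check: 10*-1 + 6*2 = 2 = 2 ✓

Step 3: Write the general solution.
m = -1 + (6/2)t = -1 + 3t
n = 2 - (10/2)t = 2 - 5t
for any integer t.

m = -1 + 3t, n = 2 - 5t for integer t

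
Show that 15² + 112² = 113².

Compute a² + b²:
15² + 112² = 225 + 12544 = 12769
Compute c²:
113² = 12769
Since 12769 = 12769, it is a Pythagorean triple.

Yes, it is a Pythagorean triple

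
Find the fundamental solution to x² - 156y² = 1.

We seek the smallest positive integers (x, y) with x² - 156y² = 1, i.e., x² = 156y² + 1.
Try successive y values:
y = 1: x² = 156·1² + 1 = 157, not a perfect square
y = 2: x² = 156·2² + 1 = 625, x = 25 ✓

Verify: 25² - 156·2² = 625 - 624 = 1 ✓

x = 25, y = 2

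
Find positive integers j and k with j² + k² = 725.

We need to find integers j, k > 0 such that j² + k² = 725.
Trying j = 7: k² = 725 - 7² = 725 - 49 = 676
k = 26
Check: 7² + 26² = 49 + 676 = 725 ✓

725 = 7² + 26²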